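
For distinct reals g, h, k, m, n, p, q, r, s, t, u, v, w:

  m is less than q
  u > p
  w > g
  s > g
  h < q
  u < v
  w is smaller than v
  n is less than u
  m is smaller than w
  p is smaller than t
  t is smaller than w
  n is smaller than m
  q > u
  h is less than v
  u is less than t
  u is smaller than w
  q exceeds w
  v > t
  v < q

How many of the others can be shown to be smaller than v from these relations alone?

From v the given relations immediately reach h, u, t, w.
From those, g, p, n, m — 8 in total.
Nothing else is reachable below v; 8 in all.

8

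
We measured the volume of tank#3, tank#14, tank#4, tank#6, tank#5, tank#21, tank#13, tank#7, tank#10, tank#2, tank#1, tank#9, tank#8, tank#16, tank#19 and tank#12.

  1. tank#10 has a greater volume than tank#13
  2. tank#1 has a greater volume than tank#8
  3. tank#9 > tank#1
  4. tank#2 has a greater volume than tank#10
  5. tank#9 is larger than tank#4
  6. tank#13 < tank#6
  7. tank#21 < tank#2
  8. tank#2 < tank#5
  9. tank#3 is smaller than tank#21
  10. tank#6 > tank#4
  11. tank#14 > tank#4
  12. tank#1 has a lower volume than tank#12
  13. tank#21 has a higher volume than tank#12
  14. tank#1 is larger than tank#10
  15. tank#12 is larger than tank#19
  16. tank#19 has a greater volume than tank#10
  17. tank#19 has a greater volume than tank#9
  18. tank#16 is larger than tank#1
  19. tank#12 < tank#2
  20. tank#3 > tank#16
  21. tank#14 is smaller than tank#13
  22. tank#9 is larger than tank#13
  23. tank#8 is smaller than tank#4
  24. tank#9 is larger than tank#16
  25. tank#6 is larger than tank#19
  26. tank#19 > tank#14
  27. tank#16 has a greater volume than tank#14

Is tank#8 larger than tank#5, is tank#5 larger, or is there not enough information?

tank#5

Following the relations from tank#8: tank#8 < tank#4 < tank#14 < tank#13 < tank#10 < tank#1 < tank#16 < tank#9 < tank#19 < tank#12 < tank#21 < tank#2 < tank#5.
So tank#5 is larger.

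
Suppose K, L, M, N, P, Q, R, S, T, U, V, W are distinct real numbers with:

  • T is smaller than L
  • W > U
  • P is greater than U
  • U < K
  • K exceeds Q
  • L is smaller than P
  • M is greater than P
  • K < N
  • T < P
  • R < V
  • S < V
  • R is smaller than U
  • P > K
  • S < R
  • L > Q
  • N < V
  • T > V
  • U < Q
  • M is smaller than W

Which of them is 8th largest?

K

Piecing the relations together gives one ordering: S < R < U < Q < K < N < V < T < L < P < M < W.
Counting 8 from the largest end gives K.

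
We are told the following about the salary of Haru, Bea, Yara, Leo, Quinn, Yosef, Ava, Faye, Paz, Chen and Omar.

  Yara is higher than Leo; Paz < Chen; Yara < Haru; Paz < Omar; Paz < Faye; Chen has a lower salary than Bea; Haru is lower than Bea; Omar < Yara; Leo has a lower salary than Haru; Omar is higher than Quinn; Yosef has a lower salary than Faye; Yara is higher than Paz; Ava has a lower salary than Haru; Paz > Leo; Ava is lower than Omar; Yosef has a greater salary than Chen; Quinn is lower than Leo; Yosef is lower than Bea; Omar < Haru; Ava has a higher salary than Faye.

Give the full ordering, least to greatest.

Quinn < Leo < Paz < Chen < Yosef < Faye < Ava < Omar < Yara < Haru < Bea

Nothing is placed below Quinn, so it is least; from there Quinn < Leo; Leo < Paz; Paz < Chen; Chen < Yosef; Yosef < Faye; Faye < Ava; Ava < Omar; Omar < Yara; Yara < Haru; Haru < Bea, each given directly.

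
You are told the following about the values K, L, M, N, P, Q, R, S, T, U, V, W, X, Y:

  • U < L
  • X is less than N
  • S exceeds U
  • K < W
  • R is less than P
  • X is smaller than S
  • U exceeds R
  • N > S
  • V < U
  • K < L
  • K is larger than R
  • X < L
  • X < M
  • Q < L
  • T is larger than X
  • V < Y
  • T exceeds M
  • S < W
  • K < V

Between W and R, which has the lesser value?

The relevant relations are R < K; K < V; V < U; U < S; S < W.
Chaining these gives R < K < V < U < S < W.
So R < W; R is the smaller of the two.

R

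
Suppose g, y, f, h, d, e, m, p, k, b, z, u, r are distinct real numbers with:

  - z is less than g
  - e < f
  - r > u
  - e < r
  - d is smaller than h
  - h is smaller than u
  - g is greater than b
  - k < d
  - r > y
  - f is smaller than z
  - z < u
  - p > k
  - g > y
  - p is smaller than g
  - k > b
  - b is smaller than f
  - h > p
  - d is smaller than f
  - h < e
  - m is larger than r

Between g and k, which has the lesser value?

The relevant relations are k < d; d < h; h < e; e < f; f < z; z < g.
Together: k < d < h < e < f < z < g.
So k < g; k is the smaller of the two.

k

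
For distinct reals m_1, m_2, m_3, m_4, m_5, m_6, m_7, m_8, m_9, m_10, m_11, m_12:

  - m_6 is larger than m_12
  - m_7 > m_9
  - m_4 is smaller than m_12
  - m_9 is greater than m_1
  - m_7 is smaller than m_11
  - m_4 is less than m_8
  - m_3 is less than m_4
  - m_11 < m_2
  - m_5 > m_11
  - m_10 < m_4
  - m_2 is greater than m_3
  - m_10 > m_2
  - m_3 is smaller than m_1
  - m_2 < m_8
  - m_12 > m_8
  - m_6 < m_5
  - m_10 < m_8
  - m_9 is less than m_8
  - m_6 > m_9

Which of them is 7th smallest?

m_10

Piecing the relations together gives one ordering: m_3 < m_1 < m_9 < m_7 < m_11 < m_2 < m_10 < m_4 < m_8 < m_12 < m_6 < m_5.
The 7th smallest is m_10.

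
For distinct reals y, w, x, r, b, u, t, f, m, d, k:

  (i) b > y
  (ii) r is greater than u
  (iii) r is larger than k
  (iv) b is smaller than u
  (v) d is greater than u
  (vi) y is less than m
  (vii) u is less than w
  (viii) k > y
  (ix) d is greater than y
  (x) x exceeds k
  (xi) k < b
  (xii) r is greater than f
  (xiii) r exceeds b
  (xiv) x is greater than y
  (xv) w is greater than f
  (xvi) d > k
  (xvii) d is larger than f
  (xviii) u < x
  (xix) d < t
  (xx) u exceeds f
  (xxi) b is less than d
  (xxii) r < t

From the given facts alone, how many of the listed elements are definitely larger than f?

6

From f the given relations immediately reach u, w, d, r.
From those, x, t — 6 in total.
No other element is forced above f by the given relations, so the count is 6.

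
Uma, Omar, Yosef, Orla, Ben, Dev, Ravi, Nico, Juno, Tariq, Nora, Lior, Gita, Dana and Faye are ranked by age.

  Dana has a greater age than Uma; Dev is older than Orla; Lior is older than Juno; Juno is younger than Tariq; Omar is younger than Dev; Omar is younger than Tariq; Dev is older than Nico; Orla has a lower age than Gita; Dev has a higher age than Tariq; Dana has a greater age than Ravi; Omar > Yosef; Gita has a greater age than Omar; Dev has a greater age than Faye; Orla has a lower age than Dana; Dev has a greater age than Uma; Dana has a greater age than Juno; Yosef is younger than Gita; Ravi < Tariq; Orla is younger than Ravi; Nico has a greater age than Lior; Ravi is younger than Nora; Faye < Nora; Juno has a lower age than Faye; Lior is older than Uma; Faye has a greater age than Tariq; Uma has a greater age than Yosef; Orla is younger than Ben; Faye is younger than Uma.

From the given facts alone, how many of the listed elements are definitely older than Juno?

Directly above Juno: Tariq, Faye, Dana, Lior.
One step further: Uma, Nico, Dev, Nora (8 so far).
Nothing else is reachable above Juno; 8 in all.

8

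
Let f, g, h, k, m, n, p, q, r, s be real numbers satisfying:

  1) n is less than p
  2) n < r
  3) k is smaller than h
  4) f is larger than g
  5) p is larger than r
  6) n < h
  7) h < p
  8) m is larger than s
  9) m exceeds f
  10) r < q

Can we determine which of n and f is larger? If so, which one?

undetermined

Following every chain through n: above n we get r, h, p, q.
f is not reached, and no chain runs the other way from f to n.
So the given relations leave the order of n and f undetermined.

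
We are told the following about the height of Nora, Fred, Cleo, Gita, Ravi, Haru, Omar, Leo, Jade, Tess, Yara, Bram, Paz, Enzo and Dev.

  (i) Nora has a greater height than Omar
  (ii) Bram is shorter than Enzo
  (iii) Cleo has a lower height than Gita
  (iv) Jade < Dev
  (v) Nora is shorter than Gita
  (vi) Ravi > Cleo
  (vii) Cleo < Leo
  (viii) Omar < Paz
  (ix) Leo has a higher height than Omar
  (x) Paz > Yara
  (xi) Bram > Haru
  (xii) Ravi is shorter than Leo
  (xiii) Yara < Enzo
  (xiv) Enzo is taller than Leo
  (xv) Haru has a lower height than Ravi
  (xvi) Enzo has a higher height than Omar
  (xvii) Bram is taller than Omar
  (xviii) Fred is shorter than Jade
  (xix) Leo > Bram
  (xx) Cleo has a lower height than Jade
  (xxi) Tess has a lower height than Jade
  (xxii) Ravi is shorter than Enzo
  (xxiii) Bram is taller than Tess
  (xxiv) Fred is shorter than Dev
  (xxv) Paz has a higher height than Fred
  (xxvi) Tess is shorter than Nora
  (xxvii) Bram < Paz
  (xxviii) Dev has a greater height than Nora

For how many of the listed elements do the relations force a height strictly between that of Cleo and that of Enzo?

2

Chaining upward from Cleo reaches: Jade, Gita, Ravi, Dev, Leo.
Chaining downward from Enzo reaches: Yara, Omar, Tess, Haru, Ravi, Bram, Leo.
Strictly between Cleo and Enzo are those in both lists: Ravi, Leo — 2 elements.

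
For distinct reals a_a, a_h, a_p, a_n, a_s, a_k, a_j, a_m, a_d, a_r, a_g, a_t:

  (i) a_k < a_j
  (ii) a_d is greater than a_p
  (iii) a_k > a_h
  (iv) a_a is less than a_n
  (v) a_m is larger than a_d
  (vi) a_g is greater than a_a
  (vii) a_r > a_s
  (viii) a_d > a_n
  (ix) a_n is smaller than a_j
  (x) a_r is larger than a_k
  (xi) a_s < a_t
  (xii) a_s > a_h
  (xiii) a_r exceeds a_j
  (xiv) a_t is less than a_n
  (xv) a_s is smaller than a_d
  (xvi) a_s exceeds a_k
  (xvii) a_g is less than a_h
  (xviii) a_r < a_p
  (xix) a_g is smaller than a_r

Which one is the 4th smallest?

Chaining the given pairs: a_a < a_g < a_h < a_k < a_s < a_t < a_n < a_j < a_r < a_p < a_d < a_m.
Counting 4 from the smallest end gives a_k.

a_k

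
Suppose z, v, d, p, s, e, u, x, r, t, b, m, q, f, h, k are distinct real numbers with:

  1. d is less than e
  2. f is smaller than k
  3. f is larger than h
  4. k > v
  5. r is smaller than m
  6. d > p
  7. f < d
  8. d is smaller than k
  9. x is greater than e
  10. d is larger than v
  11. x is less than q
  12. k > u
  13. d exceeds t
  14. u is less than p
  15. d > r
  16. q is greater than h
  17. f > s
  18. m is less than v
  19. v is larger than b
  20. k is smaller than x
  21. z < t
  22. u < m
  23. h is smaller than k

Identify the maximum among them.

q

u is not greatest since u < p; s is not greatest since s < f; p is not greatest since p < d; r is not greatest since r < m; m is not greatest since m < v; h is not greatest since h < k; z is not greatest since z < t; t is not greatest since t < d; b is not greatest since b < v; v is not greatest since v < d; f is not greatest since f < d; d is not greatest since d < k; e is not greatest since e < x; k is not greatest since k < x; x is not greatest since x < q.
Only q has nothing above it, so q is the maximum.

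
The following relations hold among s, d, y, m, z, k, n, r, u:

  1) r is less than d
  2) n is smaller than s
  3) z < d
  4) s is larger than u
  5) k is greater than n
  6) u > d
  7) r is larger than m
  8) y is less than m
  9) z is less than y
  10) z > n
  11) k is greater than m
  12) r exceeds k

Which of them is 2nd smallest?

Chaining the given pairs: n < z < y < m < k < r < d < u < s.
Counting 2 from the smallest end gives z.

z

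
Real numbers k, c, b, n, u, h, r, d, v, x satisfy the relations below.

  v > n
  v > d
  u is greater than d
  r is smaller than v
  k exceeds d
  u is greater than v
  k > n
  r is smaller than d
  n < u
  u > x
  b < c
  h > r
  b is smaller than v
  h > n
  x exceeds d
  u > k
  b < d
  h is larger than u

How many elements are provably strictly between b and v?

The relations place b below v. An element lies strictly between them when it is forced above b and also forced below v.
Above b: {c, d, k, x, u, h}. Below v: {r, n, d}.
Intersection: {d} — 1.

1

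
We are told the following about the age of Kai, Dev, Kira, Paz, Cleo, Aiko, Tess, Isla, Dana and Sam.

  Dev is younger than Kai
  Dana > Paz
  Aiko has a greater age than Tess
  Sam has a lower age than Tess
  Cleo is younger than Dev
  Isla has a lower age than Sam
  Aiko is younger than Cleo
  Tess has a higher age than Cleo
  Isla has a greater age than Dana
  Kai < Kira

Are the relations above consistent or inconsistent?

We have Cleo < Tess stated directly, yet also Tess < Aiko < Cleo by chaining the others — so Tess < Cleo. Contradiction.

inconsistent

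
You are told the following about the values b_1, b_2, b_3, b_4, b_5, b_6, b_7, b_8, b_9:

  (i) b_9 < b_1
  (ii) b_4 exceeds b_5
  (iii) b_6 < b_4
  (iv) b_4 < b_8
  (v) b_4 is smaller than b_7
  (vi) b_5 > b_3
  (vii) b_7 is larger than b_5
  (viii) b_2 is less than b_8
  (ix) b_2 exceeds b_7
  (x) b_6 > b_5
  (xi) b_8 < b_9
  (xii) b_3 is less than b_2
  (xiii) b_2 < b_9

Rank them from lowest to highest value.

The consecutive links are each given: b_3 < b_5; b_5 < b_6; b_6 < b_4; b_4 < b_7; b_7 < b_2; b_2 < b_8; b_8 < b_9; b_9 < b_1.

b_3 < b_5 < b_6 < b_4 < b_7 < b_2 < b_8 < b_9 < b_1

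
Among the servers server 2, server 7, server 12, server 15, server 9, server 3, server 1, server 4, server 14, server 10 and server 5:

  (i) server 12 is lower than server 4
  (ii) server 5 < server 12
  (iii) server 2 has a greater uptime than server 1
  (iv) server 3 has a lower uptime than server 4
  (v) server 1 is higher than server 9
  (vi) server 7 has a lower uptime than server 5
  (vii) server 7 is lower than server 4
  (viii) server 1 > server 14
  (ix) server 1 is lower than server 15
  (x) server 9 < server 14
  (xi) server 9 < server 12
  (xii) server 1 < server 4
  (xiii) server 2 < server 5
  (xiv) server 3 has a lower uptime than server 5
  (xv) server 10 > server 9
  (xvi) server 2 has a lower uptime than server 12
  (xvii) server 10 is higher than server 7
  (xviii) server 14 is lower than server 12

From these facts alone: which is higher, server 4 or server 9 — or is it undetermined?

server 9 < server 14 < server 1 < server 2 < server 12 < server 4, by transitivity through server 14, server 1, server 2, server 12.
So server 4 is higher.

server 4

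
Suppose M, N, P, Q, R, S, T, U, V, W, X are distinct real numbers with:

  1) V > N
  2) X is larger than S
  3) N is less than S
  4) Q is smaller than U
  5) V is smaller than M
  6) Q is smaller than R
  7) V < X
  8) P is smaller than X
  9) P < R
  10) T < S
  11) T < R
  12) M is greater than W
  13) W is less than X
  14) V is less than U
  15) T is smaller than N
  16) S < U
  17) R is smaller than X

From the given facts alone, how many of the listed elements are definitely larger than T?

The elements the relations force above T are N, S, R, V, U, X, M — no chain reaches any other.
That is 7.

7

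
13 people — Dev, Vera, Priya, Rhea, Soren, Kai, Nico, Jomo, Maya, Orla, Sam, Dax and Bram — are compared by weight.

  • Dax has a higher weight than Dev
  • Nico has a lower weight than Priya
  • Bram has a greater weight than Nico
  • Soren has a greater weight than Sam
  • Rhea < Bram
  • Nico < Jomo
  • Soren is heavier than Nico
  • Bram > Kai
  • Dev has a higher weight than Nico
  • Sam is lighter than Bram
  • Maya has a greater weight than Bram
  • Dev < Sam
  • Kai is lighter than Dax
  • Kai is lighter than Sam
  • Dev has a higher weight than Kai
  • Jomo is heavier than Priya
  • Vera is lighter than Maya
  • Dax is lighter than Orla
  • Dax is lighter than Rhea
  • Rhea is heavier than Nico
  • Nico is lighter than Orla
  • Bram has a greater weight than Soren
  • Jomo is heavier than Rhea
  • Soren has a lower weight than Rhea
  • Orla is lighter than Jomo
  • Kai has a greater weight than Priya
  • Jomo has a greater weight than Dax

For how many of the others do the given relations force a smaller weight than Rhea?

7

The elements the relations force below Rhea are Nico, Priya, Kai, Dev, Sam, Soren, Dax — no chain reaches any other.
That is 7.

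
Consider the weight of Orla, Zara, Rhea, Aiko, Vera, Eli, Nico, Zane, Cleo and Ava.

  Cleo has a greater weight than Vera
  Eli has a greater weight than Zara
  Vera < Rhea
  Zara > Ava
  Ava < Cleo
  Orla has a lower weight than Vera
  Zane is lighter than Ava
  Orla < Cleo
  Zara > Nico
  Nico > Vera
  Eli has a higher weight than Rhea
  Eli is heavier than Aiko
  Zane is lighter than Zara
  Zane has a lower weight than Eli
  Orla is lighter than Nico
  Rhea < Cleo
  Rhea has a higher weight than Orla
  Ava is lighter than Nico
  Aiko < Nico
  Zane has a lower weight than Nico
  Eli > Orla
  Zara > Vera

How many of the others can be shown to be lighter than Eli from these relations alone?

8

From Eli the given relations immediately reach Orla, Zane, Rhea, Aiko, Zara.
From those, Vera, Ava, Nico — 8 in total.
Nothing else is reachable below Eli; 8 in all.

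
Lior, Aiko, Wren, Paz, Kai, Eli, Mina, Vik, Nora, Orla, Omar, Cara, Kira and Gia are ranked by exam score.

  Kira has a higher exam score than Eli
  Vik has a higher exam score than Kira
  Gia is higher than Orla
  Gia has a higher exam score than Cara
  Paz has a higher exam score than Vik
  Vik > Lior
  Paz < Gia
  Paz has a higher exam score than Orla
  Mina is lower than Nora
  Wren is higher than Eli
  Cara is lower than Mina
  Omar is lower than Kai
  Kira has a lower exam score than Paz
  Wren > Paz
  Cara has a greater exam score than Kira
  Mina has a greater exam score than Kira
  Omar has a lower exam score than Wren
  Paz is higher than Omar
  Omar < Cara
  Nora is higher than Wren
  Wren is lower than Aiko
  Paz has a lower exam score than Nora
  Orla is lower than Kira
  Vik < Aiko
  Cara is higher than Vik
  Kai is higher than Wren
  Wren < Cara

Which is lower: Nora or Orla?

Orla

Orla < Kira and Kira < Vik give Orla < Vik.
With Vik < Paz: Orla < Kira < Vik < Paz.
With Paz < Wren: Orla < Kira < Vik < Paz < Wren.
Then Wren < Cara extends the chain to Cara.
Then Cara < Mina extends the chain to Mina.
With Mina < Nora: Orla < Kira < Vik < Paz < Wren < Cara < Mina < Nora.
So Orla < Nora; Orla is the lower of the two.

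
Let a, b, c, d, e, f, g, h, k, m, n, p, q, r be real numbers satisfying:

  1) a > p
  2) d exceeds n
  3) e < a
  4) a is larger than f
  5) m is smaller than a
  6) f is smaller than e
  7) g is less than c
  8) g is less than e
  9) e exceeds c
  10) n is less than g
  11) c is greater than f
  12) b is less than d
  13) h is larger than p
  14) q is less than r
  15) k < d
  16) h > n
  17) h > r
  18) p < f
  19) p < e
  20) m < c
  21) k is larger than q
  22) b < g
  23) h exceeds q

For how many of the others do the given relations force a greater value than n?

6

The elements the relations force above n are g, d, h, c, e, a — no chain reaches any other.
That is 6.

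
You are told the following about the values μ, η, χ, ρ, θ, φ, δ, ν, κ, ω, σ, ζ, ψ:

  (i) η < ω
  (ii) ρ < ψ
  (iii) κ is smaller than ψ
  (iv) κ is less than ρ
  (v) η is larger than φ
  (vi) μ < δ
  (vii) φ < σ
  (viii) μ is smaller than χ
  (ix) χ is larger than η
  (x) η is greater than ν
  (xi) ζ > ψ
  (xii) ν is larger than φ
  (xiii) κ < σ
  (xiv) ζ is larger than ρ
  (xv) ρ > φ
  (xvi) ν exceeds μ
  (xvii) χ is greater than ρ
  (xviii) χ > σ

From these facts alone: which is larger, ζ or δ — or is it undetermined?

undetermined

Following every chain through δ: below δ we get μ.
ζ is not reached, and no chain runs the other way from ζ to δ.
So the given relations leave the order of δ and ζ undetermined.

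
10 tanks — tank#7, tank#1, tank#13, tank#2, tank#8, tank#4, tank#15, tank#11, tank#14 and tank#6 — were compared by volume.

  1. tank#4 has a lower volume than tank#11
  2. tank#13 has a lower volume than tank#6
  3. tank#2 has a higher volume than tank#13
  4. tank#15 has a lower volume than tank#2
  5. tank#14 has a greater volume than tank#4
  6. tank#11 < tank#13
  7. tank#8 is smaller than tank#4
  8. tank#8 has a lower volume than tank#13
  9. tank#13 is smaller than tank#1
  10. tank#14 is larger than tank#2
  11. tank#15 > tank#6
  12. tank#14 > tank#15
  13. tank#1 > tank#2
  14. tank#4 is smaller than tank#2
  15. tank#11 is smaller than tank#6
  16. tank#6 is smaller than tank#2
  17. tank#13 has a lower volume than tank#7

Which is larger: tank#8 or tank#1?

tank#8 < tank#4 and tank#4 < tank#11 give tank#8 < tank#11.
With tank#11 < tank#13: tank#8 < tank#4 < tank#11 < tank#13.
With tank#13 < tank#6: tank#8 < tank#4 < tank#11 < tank#13 < tank#6.
With tank#6 < tank#15: tank#8 < tank#4 < tank#11 < tank#13 < tank#6 < tank#15.
With tank#15 < tank#2: tank#8 < tank#4 < tank#11 < tank#13 < tank#6 < tank#15 < tank#2.
With tank#2 < tank#1: tank#8 < tank#4 < tank#11 < tank#13 < tank#6 < tank#15 < tank#2 < tank#1.
So tank#8 < tank#1; tank#1 is the larger of the two.

tank#1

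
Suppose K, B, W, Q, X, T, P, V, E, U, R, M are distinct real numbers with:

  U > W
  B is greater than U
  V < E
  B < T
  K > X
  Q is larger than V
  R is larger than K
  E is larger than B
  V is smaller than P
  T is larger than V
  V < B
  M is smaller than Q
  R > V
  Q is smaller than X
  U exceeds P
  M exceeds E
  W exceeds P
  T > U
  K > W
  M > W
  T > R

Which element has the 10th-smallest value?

K

Chaining the given pairs: V < P < W < U < B < E < M < Q < X < K < R < T.
Counting 10 from the smallest end gives K.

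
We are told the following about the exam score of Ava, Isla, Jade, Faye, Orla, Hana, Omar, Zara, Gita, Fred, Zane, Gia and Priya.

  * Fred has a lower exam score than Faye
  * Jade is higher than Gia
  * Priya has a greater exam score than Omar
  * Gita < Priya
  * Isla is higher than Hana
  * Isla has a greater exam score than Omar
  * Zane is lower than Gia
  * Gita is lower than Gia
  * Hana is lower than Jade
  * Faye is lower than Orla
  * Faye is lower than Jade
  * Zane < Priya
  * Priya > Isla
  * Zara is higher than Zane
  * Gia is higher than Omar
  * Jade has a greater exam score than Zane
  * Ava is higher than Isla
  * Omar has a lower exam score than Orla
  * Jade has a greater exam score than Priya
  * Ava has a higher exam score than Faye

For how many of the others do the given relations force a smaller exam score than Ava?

5

Directly below Ava: Isla, Faye.
One step further: Omar, Hana, Fred (5 so far).
Nothing else is reachable below Ava; 5 in all.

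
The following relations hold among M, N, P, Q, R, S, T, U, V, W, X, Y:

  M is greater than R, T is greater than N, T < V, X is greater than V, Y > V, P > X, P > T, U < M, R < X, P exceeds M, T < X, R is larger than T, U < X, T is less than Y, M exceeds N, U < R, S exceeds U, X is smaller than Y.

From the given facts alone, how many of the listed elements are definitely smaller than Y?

6

From Y the given relations immediately reach T, V, X.
From those, N, U, R — 6 in total.
Nothing else is reachable below Y; 6 in all.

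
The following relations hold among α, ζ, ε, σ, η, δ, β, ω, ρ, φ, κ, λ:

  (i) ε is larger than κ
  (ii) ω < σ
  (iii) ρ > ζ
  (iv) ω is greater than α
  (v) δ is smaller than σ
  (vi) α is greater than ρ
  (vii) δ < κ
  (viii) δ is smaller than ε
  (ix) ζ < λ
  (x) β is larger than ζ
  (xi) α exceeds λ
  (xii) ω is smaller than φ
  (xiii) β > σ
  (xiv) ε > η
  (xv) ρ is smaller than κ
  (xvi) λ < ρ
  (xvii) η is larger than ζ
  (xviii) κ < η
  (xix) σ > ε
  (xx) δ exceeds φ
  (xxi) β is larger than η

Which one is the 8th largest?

The consecutive relations fix a unique order: ζ < λ < ρ < α < ω < φ < δ < κ < η < ε < σ < β.
Counting 8 from the largest end gives ω.

ω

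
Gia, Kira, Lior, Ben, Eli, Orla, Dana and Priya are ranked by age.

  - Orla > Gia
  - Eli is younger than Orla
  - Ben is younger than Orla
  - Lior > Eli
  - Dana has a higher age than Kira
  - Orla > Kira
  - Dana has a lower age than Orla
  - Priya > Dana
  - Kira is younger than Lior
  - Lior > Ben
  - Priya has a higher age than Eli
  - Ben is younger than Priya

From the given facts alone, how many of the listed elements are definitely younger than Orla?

From Orla the given relations immediately reach Kira, Ben, Eli, Gia, Dana.
Nothing else is reachable below Orla; 5 in all.

5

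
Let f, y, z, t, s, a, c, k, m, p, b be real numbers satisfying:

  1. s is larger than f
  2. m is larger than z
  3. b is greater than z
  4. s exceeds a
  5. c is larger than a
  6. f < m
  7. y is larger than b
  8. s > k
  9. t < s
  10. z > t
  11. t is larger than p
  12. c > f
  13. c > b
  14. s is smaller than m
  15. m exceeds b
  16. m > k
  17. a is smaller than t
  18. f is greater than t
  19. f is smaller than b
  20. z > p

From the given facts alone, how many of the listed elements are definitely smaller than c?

6

From c the given relations immediately reach a, f, b.
From those, t, z — 5 in total.
From those, p — 6 in total.
No other element is forced below c by the given relations, so the count is 6.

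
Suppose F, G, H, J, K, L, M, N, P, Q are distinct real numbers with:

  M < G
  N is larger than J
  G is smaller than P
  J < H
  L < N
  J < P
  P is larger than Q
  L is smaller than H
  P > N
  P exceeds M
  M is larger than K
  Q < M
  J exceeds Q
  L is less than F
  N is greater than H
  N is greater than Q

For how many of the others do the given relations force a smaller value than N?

4

From N the given relations immediately reach Q, L, J, H.
No other element is forced below N by the given relations, so the count is 4.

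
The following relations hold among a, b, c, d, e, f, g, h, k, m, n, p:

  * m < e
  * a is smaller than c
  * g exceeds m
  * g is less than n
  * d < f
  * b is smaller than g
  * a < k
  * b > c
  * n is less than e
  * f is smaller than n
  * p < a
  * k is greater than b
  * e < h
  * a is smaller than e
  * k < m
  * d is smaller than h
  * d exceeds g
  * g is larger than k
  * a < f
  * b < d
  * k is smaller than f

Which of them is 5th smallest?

Chaining the given pairs: p < a < c < b < k < m < g < d < f < n < e < h.
Counting 5 from the smallest end gives k.

k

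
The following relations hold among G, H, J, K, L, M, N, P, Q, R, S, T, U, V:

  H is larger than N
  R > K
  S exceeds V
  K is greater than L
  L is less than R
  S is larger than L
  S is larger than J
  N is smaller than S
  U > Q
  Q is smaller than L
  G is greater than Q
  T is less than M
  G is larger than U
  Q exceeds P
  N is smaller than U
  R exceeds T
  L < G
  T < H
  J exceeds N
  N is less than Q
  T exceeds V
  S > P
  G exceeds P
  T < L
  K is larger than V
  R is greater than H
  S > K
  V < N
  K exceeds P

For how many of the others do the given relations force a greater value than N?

The elements the relations force above N are Q, L, J, K, H, S, U, G, R — no chain reaches any other.
That is 9.

9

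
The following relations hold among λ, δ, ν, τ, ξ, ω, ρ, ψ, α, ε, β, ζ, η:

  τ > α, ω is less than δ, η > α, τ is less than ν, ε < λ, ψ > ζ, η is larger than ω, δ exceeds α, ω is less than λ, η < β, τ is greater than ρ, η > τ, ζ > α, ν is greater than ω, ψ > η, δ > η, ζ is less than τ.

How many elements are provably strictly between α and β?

Chaining upward from α reaches: ζ, τ, η, δ, ψ, ν.
Chaining downward from β reaches: ζ, ρ, τ, ω, η.
Strictly between α and β are those in both lists: ζ, τ, η — 3 elements.

3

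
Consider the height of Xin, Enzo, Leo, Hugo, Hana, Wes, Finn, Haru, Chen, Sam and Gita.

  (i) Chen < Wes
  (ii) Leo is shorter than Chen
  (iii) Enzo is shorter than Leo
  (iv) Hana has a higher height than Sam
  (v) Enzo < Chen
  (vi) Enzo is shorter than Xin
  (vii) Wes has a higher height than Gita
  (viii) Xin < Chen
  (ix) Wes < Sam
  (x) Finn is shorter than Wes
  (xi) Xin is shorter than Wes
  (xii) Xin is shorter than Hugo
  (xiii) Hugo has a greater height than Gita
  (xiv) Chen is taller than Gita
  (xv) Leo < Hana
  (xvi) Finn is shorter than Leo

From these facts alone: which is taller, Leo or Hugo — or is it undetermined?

undetermined

Following every chain through Leo: above Leo we get Chen, Wes, Sam, Hana; below Leo we get Enzo, Finn.
Hugo is not reached, and no chain runs the other way from Hugo to Leo.
So the given relations leave the order of Leo and Hugo undetermined.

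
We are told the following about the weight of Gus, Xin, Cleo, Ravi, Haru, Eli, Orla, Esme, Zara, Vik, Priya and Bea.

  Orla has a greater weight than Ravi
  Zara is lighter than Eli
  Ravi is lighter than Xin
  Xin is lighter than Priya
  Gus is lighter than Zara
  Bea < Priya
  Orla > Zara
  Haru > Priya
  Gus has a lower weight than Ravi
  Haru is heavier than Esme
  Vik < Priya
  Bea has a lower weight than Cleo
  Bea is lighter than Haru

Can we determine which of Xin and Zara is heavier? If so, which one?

Following every chain through Zara: above Zara we get Eli, Orla; below Zara we get Gus.
Xin is not reached, and no chain runs the other way from Xin to Zara.
So the given relations leave the order of Zara and Xin undetermined.

undetermined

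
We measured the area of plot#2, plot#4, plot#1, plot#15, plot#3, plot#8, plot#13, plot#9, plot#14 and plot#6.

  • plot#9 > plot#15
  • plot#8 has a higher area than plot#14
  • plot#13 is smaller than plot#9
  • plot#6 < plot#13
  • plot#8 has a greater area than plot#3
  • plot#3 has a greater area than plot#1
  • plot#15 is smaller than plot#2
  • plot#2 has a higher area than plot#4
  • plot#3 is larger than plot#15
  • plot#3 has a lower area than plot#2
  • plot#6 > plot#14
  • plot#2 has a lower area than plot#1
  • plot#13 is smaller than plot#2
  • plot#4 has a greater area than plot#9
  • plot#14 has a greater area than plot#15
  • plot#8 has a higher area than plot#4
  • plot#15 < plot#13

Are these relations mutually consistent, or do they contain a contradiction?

inconsistent

We have plot#3 < plot#2 stated directly, yet also plot#2 < plot#1 < plot#3 by chaining the others — so plot#2 < plot#3. Contradiction.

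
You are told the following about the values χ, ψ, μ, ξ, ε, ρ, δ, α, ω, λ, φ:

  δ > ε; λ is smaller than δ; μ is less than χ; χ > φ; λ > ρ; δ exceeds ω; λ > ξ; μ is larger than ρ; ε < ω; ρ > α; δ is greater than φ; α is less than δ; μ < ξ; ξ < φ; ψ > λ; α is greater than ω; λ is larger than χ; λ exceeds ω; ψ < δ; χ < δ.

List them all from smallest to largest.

Nothing is placed below ε, so it is least; from there ε < ω; ω < α; α < ρ; ρ < μ; μ < ξ; ξ < φ; φ < χ; χ < λ; λ < ψ; ψ < δ, each given directly.

ε < ω < α < ρ < μ < ξ < φ < χ < λ < ψ < δ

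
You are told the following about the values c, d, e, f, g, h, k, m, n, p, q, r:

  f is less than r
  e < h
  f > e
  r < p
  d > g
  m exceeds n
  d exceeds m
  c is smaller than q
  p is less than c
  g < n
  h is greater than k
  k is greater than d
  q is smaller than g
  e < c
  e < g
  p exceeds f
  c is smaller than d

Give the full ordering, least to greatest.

The consecutive links are each given: e < f; f < r; r < p; p < c; c < q; q < g; g < n; n < m; m < d; d < k; k < h.

e < f < r < p < c < q < g < n < m < d < k < h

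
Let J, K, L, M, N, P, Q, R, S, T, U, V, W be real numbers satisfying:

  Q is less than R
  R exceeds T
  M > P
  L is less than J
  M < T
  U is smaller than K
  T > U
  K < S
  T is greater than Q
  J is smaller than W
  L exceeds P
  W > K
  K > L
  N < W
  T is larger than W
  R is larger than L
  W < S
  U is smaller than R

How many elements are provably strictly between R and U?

The relations place U below R. An element lies strictly between them when it is forced above U and also forced below R.
Above U: {K, W, T, S}. Below R: {P, Q, L, N, K, J, M, W, T}.
Intersection: {K, W, T} — 3.

3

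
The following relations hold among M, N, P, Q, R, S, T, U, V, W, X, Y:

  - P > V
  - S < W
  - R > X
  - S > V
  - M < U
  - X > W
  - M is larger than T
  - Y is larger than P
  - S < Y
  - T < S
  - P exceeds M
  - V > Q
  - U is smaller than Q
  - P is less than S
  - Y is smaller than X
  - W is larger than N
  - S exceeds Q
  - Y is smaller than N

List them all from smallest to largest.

Nothing is placed below T, so it is least; from there T < M; M < U; U < Q; Q < V; V < P; P < S; S < Y; Y < N; N < W; W < X; X < R, each given directly.

T < M < U < Q < V < P < S < Y < N < W < X < R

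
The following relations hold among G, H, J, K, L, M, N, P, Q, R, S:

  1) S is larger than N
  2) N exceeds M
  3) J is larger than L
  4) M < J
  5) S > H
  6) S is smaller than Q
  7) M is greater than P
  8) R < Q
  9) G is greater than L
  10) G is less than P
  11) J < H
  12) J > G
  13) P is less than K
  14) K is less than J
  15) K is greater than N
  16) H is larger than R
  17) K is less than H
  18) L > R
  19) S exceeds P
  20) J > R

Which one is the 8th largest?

P

Chaining the given pairs: R < L < G < P < M < N < K < J < H < S < Q.
Counting 8 from the largest end gives P.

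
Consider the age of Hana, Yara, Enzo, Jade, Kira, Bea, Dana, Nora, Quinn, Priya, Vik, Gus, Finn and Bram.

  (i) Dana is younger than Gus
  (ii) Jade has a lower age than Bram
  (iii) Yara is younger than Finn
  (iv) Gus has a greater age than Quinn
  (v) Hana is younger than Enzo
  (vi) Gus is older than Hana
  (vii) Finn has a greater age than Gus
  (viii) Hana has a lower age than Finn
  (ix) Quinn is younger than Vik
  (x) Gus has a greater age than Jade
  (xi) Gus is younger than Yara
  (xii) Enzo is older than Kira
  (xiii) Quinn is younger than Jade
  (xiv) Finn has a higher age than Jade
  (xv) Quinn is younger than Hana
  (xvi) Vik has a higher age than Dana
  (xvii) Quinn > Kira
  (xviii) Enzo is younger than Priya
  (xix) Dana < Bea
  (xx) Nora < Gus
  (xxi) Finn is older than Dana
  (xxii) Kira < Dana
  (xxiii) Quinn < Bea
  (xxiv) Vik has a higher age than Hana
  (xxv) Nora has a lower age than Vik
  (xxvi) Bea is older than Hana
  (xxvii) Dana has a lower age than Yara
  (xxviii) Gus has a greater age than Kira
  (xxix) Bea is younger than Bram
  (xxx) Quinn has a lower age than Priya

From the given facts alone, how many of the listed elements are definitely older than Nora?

4

Directly above Nora: Gus, Vik.
One step further: Yara, Finn (4 so far).
No other element is forced above Nora by the given relations, so the count is 4.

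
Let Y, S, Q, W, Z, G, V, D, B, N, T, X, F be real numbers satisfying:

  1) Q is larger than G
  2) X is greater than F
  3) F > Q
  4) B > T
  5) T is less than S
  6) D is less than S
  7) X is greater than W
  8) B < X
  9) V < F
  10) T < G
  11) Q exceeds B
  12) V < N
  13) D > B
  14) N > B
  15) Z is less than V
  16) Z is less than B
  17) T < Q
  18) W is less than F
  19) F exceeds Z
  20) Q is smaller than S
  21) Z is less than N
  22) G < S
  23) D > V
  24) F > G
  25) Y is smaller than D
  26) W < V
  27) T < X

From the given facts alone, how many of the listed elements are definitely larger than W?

6

The elements the relations force above W are V, D, F, N, S, X — no chain reaches any other.
That is 6.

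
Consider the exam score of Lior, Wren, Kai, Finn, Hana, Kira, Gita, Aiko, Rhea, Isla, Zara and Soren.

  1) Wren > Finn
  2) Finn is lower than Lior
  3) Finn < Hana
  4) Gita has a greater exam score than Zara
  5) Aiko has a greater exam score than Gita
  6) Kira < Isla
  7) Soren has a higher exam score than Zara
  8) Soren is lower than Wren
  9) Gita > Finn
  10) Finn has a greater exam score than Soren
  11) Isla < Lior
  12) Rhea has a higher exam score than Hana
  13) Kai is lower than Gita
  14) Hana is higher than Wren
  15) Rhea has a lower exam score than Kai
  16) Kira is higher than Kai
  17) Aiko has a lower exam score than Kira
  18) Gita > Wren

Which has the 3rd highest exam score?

Kira

Chaining the given pairs: Zara < Soren < Finn < Wren < Hana < Rhea < Kai < Gita < Aiko < Kira < Isla < Lior.
Counting 3 from the largest end gives Kira.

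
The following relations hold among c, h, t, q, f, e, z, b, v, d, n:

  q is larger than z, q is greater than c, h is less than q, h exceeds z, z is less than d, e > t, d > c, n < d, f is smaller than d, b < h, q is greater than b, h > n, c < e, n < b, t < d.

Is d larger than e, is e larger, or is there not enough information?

Following every chain through e: below e we get t, c.
d is not reached, and no chain runs the other way from d to e.
So the given relations leave the order of e and d undetermined.

undetermined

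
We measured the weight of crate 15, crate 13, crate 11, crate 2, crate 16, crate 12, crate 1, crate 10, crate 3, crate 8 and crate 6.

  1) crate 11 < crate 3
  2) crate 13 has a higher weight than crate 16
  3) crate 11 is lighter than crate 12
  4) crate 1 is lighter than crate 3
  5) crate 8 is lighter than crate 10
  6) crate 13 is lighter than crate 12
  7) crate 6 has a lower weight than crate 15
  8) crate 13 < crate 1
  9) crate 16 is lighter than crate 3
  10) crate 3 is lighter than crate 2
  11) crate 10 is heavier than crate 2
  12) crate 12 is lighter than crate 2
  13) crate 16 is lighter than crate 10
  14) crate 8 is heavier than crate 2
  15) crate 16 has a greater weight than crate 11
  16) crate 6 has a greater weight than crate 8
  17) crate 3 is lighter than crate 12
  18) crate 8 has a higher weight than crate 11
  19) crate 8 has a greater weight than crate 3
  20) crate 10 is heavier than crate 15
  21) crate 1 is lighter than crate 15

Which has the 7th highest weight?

crate 3

Piecing the relations together gives one ordering: crate 11 < crate 16 < crate 13 < crate 1 < crate 3 < crate 12 < crate 2 < crate 8 < crate 6 < crate 15 < crate 10.
Counting 7 from the largest end gives crate 3.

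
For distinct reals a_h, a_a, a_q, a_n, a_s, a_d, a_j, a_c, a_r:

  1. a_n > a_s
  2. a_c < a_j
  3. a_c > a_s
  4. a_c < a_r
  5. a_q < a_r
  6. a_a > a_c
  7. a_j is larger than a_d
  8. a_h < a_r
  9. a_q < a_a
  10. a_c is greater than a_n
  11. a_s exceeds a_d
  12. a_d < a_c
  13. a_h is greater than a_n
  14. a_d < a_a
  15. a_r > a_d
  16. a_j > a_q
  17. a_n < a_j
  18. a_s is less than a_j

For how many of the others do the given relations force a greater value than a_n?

5

From a_n the given relations immediately reach a_h, a_c, a_j.
From those, a_a, a_r — 5 in total.
No other element is forced above a_n by the given relations, so the count is 5.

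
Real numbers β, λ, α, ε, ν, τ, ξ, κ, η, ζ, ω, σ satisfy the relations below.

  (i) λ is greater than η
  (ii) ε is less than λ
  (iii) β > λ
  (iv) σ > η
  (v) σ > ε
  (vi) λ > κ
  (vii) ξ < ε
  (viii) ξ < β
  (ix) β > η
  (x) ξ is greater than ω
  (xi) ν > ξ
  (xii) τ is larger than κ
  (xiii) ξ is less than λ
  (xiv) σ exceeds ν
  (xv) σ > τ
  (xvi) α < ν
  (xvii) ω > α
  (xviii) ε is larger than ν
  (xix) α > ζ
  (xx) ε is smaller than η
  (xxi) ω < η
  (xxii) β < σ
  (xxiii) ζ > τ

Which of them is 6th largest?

ν

Piecing the relations together gives one ordering: κ < τ < ζ < α < ω < ξ < ν < ε < η < λ < β < σ.
Counting 6 from the largest end gives ν.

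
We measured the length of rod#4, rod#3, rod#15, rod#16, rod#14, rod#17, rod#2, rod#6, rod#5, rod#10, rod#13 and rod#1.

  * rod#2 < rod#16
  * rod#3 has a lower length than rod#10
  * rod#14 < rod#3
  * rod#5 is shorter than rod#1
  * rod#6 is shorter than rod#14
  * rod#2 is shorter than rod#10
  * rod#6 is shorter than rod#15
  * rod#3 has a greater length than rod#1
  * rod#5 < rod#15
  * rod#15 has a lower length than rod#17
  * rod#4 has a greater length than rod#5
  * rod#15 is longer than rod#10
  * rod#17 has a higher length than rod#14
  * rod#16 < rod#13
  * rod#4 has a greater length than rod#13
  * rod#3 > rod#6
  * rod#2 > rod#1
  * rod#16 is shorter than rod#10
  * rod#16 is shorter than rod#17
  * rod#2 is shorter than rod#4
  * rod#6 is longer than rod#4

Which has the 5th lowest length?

rod#13

Chaining the given pairs: rod#5 < rod#1 < rod#2 < rod#16 < rod#13 < rod#4 < rod#6 < rod#14 < rod#3 < rod#10 < rod#15 < rod#17.
The 5th smallest is rod#13.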